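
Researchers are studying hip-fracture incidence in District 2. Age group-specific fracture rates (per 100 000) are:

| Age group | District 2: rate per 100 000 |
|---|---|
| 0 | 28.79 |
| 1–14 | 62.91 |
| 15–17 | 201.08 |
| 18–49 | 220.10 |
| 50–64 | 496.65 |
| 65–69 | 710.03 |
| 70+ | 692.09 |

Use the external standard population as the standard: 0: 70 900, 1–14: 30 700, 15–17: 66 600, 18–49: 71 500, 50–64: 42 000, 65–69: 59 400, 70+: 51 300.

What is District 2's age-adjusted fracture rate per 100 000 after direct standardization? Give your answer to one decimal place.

335.5

Standard total = 392 400; weights = 0.1807, 0.0782, 0.1697, 0.1822, 0.1070, 0.1514, 0.1307.
Standardized rate: 0.1807×28.79 + 0.0782×62.91 + 0.1697×201.08 + 0.1822×220.10 + 0.1070×496.65 + 0.1514×710.03 + 0.1307×692.09 = 335.4764 per 100 000.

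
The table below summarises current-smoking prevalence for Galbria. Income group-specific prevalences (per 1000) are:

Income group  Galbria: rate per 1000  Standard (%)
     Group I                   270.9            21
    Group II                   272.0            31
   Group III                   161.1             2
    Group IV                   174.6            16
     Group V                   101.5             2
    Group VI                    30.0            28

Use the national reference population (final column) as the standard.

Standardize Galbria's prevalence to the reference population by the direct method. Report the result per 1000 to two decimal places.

182.80

Standard weights: 0.21, 0.31, 0.02, 0.16, 0.02, 0.28.
Standardized rate: 0.2100×270.9 + 0.3100×272.0 + 0.0200×161.1 + 0.1600×174.6 + 0.0200×101.5 + 0.2800×30.0 = 182.7970 per 1000.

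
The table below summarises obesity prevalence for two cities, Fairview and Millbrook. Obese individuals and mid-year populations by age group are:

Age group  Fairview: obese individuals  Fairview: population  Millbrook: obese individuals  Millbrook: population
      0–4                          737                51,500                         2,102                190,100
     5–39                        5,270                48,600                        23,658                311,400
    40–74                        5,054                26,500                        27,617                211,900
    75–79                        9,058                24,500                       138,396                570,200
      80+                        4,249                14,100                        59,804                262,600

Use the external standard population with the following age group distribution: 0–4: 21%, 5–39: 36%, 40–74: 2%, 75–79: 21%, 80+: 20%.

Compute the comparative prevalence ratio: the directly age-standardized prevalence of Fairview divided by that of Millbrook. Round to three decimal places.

Age-specific rates per 1,000 for Fairview: 14.311, 108.436, 190.717, 369.714, 301.348.
For Millbrook: 11.057, 75.973, 130.330, 242.715, 227.738.
Standard weights: 0.21, 0.36, 0.02, 0.21, 0.20.
Fairview: 0.2100×14.311 + 0.3600×108.436 + 0.0200×190.717 + 0.2100×369.714 + 0.2000×301.348 = 183.7661 per 1,000.
Millbrook: 0.2100×11.057 + 0.3600×75.973 + 0.0200×130.330 + 0.2100×242.715 + 0.2000×227.738 = 128.7967 per 1,000.
Ratio = 183.7661 ÷ 128.7967 = 1.42679.

1.427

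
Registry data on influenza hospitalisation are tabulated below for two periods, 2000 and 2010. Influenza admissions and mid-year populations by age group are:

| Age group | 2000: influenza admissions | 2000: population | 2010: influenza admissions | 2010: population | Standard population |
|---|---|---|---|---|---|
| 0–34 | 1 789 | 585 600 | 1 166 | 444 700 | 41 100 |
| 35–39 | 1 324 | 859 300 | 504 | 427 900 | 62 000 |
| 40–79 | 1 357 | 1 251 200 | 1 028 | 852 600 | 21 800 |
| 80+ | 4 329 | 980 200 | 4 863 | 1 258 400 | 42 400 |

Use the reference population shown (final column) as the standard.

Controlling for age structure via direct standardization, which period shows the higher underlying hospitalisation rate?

2000

Age-specific rates per 100 000 for 2000: 305.50, 154.08, 108.46, 441.64.
For 2010: 262.20, 117.78, 120.57, 386.44.
Standard total = 167 300; weights = 0.2457, 0.3706, 0.1303, 0.2534.
2000: 0.2457×305.50 + 0.3706×154.08 + 0.1303×108.46 + 0.2534×441.64 = 258.2125 per 100 000.
2010: 0.2457×262.20 + 0.3706×117.78 + 0.1303×120.57 + 0.2534×386.44 = 221.7137 per 100 000.
The crude rates (239.34 vs 253.42) would put 2010 higher, but that reflects its age composition; once standardized to a common age structure, 2000 has the higher underlying rate.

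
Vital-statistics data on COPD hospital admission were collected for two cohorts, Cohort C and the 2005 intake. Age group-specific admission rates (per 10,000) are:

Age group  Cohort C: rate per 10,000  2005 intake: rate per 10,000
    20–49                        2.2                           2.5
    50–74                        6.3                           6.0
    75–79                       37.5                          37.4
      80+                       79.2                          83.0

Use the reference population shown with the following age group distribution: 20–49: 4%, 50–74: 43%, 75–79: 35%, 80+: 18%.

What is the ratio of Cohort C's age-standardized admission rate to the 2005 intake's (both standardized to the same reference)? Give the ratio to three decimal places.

Standard weights: 0.04, 0.43, 0.35, 0.18.
Cohort C: 0.0400×2.2 + 0.4300×6.3 + 0.3500×37.5 + 0.1800×79.2 = 30.1780 per 10,000.
The 2005 intake: 0.0400×2.5 + 0.4300×6.0 + 0.3500×37.4 + 0.1800×83.0 = 30.7100 per 10,000.
Ratio = 30.1780 ÷ 30.7100 = 0.98268.

0.983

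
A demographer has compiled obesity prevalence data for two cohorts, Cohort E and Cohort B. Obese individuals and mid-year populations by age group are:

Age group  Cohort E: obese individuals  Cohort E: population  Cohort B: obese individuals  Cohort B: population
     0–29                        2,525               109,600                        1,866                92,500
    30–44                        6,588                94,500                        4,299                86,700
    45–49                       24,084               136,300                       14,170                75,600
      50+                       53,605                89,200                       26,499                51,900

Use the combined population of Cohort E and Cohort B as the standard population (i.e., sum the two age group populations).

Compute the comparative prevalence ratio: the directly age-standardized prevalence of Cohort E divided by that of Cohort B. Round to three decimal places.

1.118

Age-specific rates per 1,000 for Cohort E: 23.038, 69.714, 176.698, 600.953.
For Cohort B: 20.173, 49.585, 187.434, 510.578.
Combined standard total = 736,300; weights = 0.2745, 0.2461, 0.2878, 0.1916.
Cohort E: 0.2745×23.038 + 0.2461×69.714 + 0.2878×176.698 + 0.1916×600.953 = 189.4950 per 1,000.
Cohort B: 0.2745×20.173 + 0.2461×49.585 + 0.2878×187.434 + 0.1916×510.578 = 169.5254 per 1,000.
Ratio = 189.4950 ÷ 169.5254 = 1.11780.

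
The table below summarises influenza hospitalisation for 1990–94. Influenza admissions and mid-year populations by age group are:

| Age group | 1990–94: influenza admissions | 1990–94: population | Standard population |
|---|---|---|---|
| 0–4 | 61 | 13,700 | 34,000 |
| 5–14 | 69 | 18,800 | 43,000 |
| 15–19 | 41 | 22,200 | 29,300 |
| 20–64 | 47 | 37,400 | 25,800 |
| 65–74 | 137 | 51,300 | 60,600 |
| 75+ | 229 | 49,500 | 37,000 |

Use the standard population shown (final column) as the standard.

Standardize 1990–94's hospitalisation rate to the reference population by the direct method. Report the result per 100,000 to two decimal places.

317.26

Age-specific rates per 100,000 for 1990–94: 445.26, 367.02, 184.68, 125.67, 267.06, 462.63.
Standard total = 229,700; weights = 0.1480, 0.1872, 0.1276, 0.1123, 0.2638, 0.1611.
Standardized rate: 0.1480×445.26 + 0.1872×367.02 + 0.1276×184.68 + 0.1123×125.67 + 0.2638×267.06 + 0.1611×462.63 = 317.2612 per 100,000.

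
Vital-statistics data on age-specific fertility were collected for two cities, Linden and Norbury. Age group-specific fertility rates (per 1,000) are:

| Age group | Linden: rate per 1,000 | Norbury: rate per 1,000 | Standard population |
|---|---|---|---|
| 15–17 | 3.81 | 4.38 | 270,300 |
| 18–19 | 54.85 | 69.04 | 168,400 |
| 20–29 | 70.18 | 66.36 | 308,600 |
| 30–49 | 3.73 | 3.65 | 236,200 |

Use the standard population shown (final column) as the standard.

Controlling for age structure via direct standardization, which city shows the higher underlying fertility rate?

Standard total = 983,500; weights = 0.2748, 0.1712, 0.3138, 0.2402.
Linden: 0.2748×3.81 + 0.1712×54.85 + 0.3138×70.18 + 0.2402×3.73 = 33.3555 per 1,000.
Norbury: 0.2748×4.38 + 0.1712×69.04 + 0.3138×66.36 + 0.2402×3.65 = 34.7240 per 1,000.

Norbury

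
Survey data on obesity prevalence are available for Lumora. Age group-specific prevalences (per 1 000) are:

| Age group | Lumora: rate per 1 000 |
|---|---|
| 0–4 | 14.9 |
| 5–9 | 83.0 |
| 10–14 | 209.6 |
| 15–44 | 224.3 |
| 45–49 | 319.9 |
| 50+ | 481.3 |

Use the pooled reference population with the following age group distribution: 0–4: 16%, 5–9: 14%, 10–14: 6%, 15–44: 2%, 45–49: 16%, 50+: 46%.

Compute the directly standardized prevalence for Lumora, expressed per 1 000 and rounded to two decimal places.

303.65

Standard weights: 0.16, 0.14, 0.06, 0.02, 0.16, 0.46.
Standardized rate: 0.1600×14.9 + 0.1400×83.0 + 0.0600×209.6 + 0.0200×224.3 + 0.1600×319.9 + 0.4600×481.3 = 303.6480 per 1 000.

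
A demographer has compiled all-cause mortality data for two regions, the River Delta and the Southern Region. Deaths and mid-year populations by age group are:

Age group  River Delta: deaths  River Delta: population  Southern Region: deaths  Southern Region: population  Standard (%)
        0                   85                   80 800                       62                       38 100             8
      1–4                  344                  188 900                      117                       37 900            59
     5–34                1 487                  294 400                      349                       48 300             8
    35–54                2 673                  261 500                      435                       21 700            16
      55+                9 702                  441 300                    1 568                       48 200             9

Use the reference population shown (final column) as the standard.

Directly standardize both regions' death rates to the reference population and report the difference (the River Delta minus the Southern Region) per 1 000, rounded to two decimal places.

Age-specific rates per 1 000 for the River Delta: 1.052, 1.821, 5.051, 10.222, 21.985.
For the Southern Region: 1.627, 3.087, 7.226, 20.046, 32.531.
Standard weights: 0.08, 0.59, 0.08, 0.16, 0.09.
The River Delta: 0.0800×1.052 + 0.5900×1.821 + 0.0800×5.051 + 0.1600×10.222 + 0.0900×21.985 = 5.1768 per 1 000.
The Southern Region: 0.0800×1.627 + 0.5900×3.087 + 0.0800×7.226 + 0.1600×20.046 + 0.0900×32.531 = 8.6648 per 1 000.
Difference = 5.1768 − 8.6648 = -3.4880.

-3.49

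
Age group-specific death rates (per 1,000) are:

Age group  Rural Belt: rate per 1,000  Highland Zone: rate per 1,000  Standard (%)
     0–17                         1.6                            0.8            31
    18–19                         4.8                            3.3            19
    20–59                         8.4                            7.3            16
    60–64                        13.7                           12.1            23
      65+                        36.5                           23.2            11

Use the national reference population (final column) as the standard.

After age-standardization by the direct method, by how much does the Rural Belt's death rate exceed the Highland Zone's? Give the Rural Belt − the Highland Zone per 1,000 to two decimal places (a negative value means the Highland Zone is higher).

2.54

Standard weights: 0.31, 0.19, 0.16, 0.23, 0.11.
The Rural Belt: 0.3100×1.6 + 0.1900×4.8 + 0.1600×8.4 + 0.2300×13.7 + 0.1100×36.5 = 9.9180 per 1,000.
The Highland Zone: 0.3100×0.8 + 0.1900×3.3 + 0.1600×7.3 + 0.2300×12.1 + 0.1100×23.2 = 7.3780 per 1,000.
Difference = 9.9180 − 7.3780 = 2.5400.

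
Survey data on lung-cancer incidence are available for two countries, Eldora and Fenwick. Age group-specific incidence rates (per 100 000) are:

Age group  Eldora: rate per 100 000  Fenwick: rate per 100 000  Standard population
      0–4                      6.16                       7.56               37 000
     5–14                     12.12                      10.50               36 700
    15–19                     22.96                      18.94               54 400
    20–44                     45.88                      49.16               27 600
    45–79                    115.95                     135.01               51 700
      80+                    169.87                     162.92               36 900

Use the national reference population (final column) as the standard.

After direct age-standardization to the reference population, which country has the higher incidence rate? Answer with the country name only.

Fenwick

Standard total = 244 300; weights = 0.1515, 0.1502, 0.2227, 0.1130, 0.2116, 0.1510.
Eldora: 0.1515×6.16 + 0.1502×12.12 + 0.2227×22.96 + 0.1130×45.88 + 0.2116×115.95 + 0.1510×169.87 = 63.2454 per 100 000.
Fenwick: 0.1515×7.56 + 0.1502×10.50 + 0.2227×18.94 + 0.1130×49.16 + 0.2116×135.01 + 0.1510×162.92 = 65.6733 per 100 000.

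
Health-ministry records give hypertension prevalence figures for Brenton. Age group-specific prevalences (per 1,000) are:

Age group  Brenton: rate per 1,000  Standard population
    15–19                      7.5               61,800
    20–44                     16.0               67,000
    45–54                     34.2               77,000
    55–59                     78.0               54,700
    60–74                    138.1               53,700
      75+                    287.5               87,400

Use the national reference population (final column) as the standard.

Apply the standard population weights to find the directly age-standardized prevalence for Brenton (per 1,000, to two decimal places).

Standard total = 401,600; weights = 0.1539, 0.1668, 0.1917, 0.1362, 0.1337, 0.2176.
Standardized rate: 0.1539×7.5 + 0.1668×16.0 + 0.1917×34.2 + 0.1362×78.0 + 0.1337×138.1 + 0.2176×287.5 = 102.0393 per 1,000.

102.04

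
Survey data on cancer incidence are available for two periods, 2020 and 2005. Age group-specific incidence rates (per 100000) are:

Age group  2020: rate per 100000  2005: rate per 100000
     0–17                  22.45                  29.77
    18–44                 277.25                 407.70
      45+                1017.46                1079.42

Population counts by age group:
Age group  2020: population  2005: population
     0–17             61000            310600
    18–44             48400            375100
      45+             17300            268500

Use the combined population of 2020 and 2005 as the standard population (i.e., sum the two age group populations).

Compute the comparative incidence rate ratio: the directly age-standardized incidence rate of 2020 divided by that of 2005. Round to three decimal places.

Combined standard total = 1080900; weights = 0.3438, 0.3918, 0.2644.
2020: 0.3438×22.45 + 0.3918×277.25 + 0.2644×1017.46 = 385.3713 per 100000.
2005: 0.3438×29.77 + 0.3918×407.70 + 0.2644×1079.42 = 455.3814 per 100000.
Ratio = 385.3713 ÷ 455.3814 = 0.84626.

0.846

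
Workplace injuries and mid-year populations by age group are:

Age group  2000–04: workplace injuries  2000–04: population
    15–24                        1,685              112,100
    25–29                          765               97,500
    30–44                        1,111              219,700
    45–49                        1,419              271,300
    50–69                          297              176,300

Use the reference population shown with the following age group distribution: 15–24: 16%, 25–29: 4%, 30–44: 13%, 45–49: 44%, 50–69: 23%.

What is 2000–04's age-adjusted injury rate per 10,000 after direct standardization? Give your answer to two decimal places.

60.65

Age-specific rates per 10,000 for 2000–04: 150.31, 78.46, 50.57, 52.30, 16.85.
Standard weights: 0.16, 0.04, 0.13, 0.44, 0.23.
Standardized rate: 0.1600×150.31 + 0.0400×78.46 + 0.1300×50.57 + 0.4400×52.30 + 0.2300×16.85 = 60.6507 per 10,000.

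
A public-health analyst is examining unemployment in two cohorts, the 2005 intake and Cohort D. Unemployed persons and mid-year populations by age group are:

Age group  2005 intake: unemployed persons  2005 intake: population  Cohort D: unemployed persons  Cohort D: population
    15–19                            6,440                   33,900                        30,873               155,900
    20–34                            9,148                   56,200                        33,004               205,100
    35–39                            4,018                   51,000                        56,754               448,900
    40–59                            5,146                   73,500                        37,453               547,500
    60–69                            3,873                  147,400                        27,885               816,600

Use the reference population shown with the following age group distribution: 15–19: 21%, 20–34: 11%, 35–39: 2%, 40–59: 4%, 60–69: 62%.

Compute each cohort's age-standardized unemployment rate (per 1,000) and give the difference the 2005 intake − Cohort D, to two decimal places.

-7.26

Age-specific rates per 1,000 for the 2005 intake: 189.971, 162.776, 78.784, 70.014, 26.275.
For Cohort D: 198.031, 160.917, 126.429, 68.407, 34.148.
Standard weights: 0.21, 0.11, 0.02, 0.04, 0.62.
The 2005 intake: 0.2100×189.971 + 0.1100×162.776 + 0.0200×78.784 + 0.0400×70.014 + 0.6200×26.275 = 78.4661 per 1,000.
Cohort D: 0.2100×198.031 + 0.1100×160.917 + 0.0200×126.429 + 0.0400×68.407 + 0.6200×34.148 = 85.7237 per 1,000.
Difference = 78.4661 − 85.7237 = -7.2576.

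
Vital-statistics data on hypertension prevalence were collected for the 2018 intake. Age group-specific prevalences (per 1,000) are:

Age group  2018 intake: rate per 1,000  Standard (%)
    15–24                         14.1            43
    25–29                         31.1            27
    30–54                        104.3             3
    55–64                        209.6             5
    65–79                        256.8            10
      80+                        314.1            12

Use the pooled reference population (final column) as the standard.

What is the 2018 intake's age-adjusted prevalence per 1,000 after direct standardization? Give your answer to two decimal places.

91.44

Standard weights: 0.43, 0.27, 0.03, 0.05, 0.10, 0.12.
Standardized rate: 0.4300×14.1 + 0.2700×31.1 + 0.0300×104.3 + 0.0500×209.6 + 0.1000×256.8 + 0.1200×314.1 = 91.4410 per 1,000.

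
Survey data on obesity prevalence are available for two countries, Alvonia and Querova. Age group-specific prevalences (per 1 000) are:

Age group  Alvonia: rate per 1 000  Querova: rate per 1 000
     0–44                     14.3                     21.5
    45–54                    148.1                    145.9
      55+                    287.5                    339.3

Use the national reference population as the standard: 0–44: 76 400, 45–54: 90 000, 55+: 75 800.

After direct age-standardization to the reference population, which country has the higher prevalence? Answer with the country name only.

Standard total = 242 200; weights = 0.3154, 0.3716, 0.3130.
Alvonia: 0.3154×14.3 + 0.3716×148.1 + 0.3130×287.5 = 149.5211 per 1 000.
Querova: 0.3154×21.5 + 0.3716×145.9 + 0.3130×339.3 = 167.1864 per 1 000.

Querova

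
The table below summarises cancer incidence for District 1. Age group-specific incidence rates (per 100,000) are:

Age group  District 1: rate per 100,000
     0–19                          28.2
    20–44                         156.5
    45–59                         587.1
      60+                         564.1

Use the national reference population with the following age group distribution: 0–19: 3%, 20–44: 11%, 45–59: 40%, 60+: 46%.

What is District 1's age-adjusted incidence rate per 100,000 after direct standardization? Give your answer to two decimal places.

512.39

Standard weights: 0.03, 0.11, 0.40, 0.46.
Standardized rate: 0.0300×28.2 + 0.1100×156.5 + 0.4000×587.1 + 0.4600×564.1 = 512.3870 per 100,000.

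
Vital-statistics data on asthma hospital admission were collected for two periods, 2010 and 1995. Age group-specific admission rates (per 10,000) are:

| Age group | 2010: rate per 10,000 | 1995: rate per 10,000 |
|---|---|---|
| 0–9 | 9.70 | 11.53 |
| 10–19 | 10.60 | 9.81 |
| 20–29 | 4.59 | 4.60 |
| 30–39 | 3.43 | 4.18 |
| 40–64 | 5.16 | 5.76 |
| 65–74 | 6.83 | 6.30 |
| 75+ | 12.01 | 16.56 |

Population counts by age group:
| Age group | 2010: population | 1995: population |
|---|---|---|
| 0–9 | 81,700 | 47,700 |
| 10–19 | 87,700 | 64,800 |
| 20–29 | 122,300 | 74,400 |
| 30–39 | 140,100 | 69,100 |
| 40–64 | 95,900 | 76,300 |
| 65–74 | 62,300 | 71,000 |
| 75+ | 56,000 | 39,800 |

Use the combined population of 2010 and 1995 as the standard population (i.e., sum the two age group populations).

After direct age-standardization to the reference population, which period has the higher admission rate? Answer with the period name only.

Combined standard total = 1,089,100; weights = 0.1188, 0.1400, 0.1806, 0.1921, 0.1581, 0.1224, 0.0880.
2010: 0.1188×9.70 + 0.1400×10.60 + 0.1806×4.59 + 0.1921×3.43 + 0.1581×5.16 + 0.1224×6.83 + 0.0880×12.01 = 6.8328 per 10,000.
1995: 0.1188×11.53 + 0.1400×9.81 + 0.1806×4.60 + 0.1921×4.18 + 0.1581×5.76 + 0.1224×6.30 + 0.0880×16.56 = 7.5157 per 10,000.

1995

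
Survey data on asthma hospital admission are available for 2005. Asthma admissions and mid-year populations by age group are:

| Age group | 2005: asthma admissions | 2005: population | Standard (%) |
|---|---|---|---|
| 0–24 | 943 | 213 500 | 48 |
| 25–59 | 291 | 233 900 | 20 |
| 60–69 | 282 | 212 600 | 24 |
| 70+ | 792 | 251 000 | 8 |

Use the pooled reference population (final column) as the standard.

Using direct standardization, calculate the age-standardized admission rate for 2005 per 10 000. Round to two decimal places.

29.40

Age-specific rates per 10 000 for 2005: 44.17, 12.44, 13.26, 31.55.
Standard weights: 0.48, 0.20, 0.24, 0.08.
Standardized rate: 0.4800×44.17 + 0.2000×12.44 + 0.2400×13.26 + 0.0800×31.55 = 29.3969 per 10 000.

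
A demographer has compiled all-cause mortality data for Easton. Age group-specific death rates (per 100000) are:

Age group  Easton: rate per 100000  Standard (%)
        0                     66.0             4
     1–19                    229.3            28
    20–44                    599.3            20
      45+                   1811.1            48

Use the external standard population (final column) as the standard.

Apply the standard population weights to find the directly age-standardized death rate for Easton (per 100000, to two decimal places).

1056.03

Standard weights: 0.04, 0.28, 0.20, 0.48.
Standardized rate: 0.0400×66.0 + 0.2800×229.3 + 0.2000×599.3 + 0.4800×1811.1 = 1056.0320 per 100000.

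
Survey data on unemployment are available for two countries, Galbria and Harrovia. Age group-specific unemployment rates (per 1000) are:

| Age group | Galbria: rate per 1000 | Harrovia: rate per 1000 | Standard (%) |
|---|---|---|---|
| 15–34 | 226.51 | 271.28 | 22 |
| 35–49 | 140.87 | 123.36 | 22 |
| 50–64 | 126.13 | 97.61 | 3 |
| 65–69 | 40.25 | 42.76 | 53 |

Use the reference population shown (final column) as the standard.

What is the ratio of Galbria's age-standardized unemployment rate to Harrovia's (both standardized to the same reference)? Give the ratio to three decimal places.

0.942

Standard weights: 0.22, 0.22, 0.03, 0.53.
Galbria: 0.2200×226.51 + 0.2200×140.87 + 0.0300×126.13 + 0.5300×40.25 = 105.9400 per 1000.
Harrovia: 0.2200×271.28 + 0.2200×123.36 + 0.0300×97.61 + 0.5300×42.76 = 112.4119 per 1000.
Ratio = 105.9400 ÷ 112.4119 = 0.94243.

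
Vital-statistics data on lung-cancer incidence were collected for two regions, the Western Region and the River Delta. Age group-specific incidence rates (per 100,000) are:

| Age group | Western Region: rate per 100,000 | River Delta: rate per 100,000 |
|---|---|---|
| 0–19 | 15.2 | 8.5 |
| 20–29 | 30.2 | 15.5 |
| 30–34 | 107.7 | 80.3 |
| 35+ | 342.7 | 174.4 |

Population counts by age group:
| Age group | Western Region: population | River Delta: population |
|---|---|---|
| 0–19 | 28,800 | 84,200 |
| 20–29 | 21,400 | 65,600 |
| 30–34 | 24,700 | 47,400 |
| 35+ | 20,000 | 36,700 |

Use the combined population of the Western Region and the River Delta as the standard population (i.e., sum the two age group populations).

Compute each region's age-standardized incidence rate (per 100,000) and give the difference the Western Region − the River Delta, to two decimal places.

41.22

Combined standard total = 328,800; weights = 0.3437, 0.2646, 0.2193, 0.1724.
The Western Region: 0.3437×15.2 + 0.2646×30.2 + 0.2193×107.7 + 0.1724×342.7 = 95.9284 per 100,000.
The River Delta: 0.3437×8.5 + 0.2646×15.5 + 0.2193×80.3 + 0.1724×174.4 = 54.7053 per 100,000.
Difference = 95.9284 − 54.7053 = 41.2231.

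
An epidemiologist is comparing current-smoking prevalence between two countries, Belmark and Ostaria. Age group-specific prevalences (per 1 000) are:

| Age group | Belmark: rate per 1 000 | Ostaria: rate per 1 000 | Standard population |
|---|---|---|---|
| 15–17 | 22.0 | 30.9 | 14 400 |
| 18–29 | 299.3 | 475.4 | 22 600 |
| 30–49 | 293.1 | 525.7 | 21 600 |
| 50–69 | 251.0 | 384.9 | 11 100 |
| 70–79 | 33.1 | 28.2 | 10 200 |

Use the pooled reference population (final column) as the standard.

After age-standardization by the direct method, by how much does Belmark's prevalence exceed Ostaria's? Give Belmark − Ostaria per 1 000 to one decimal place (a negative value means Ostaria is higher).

Standard total = 79 900; weights = 0.1802, 0.2829, 0.2703, 0.1389, 0.1277.
Belmark: 0.1802×22.0 + 0.2829×299.3 + 0.2703×293.1 + 0.1389×251.0 + 0.1277×33.1 = 206.9544 per 1 000.
Ostaria: 0.1802×30.9 + 0.2829×475.4 + 0.2703×525.7 + 0.1389×384.9 + 0.1277×28.2 = 339.2259 per 1 000.
Difference = 206.9544 − 339.2259 = -132.2715.

-132.3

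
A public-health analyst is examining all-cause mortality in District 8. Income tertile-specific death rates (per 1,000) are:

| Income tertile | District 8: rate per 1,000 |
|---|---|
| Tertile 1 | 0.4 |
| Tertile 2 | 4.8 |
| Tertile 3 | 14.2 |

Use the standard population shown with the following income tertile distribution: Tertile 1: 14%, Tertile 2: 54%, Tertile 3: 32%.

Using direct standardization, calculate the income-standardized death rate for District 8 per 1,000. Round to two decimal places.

7.19

Standard weights: 0.14, 0.54, 0.32.
Standardized rate: 0.1400×0.4 + 0.5400×4.8 + 0.3200×14.2 = 7.1920 per 1,000.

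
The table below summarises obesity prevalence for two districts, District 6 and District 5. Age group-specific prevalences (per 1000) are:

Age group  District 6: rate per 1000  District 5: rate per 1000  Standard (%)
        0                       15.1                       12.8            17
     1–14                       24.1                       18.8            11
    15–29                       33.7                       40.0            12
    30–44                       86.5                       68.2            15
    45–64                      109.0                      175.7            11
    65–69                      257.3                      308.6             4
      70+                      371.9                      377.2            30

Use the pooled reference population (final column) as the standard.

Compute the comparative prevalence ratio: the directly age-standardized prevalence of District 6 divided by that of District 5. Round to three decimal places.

0.951

Standard weights: 0.17, 0.11, 0.12, 0.15, 0.11, 0.04, 0.30.
District 6: 0.1700×15.1 + 0.1100×24.1 + 0.1200×33.7 + 0.1500×86.5 + 0.1100×109.0 + 0.0400×257.3 + 0.3000×371.9 = 156.0890 per 1000.
District 5: 0.1700×12.8 + 0.1100×18.8 + 0.1200×40.0 + 0.1500×68.2 + 0.1100×175.7 + 0.0400×308.6 + 0.3000×377.2 = 164.1050 per 1000.
Ratio = 156.0890 ÷ 164.1050 = 0.95115.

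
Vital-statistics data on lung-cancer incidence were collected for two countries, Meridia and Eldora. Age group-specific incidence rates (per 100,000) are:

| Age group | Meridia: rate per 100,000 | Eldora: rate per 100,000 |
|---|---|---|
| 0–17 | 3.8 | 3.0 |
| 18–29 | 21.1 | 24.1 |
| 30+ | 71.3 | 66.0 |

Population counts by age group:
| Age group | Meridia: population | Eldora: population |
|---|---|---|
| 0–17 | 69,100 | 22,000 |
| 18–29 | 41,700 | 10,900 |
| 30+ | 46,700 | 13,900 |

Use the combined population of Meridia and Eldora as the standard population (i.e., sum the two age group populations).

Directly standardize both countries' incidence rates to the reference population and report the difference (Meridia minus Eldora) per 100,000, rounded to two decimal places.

Combined standard total = 204,300; weights = 0.4459, 0.2575, 0.2966.
Meridia: 0.4459×3.8 + 0.2575×21.1 + 0.2966×71.3 = 28.2762 per 100,000.
Eldora: 0.4459×3.0 + 0.2575×24.1 + 0.2966×66.0 = 27.1197 per 100,000.
Difference = 28.2762 − 27.1197 = 1.1564.

1.16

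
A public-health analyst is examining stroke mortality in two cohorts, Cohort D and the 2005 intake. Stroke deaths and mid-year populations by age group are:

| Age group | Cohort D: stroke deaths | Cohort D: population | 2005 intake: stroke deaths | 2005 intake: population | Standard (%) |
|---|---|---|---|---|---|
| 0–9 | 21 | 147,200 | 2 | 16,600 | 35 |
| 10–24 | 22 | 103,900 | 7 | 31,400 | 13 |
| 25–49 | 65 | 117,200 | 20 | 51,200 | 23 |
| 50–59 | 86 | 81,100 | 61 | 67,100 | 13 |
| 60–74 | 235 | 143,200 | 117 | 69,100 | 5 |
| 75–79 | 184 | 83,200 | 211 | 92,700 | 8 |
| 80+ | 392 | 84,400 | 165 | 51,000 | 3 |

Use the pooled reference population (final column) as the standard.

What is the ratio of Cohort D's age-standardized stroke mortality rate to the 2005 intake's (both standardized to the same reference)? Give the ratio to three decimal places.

Age-specific rates per 100,000 for Cohort D: 14.27, 21.17, 55.46, 106.04, 164.11, 221.15, 464.45.
For the 2005 intake: 12.05, 22.29, 39.06, 90.91, 169.32, 227.62, 323.53.
Standard weights: 0.35, 0.13, 0.23, 0.13, 0.05, 0.08, 0.03.
Cohort D: 0.3500×14.27 + 0.1300×21.17 + 0.2300×55.46 + 0.1300×106.04 + 0.0500×164.11 + 0.0800×221.15 + 0.0300×464.45 = 74.1185 per 100,000.
The 2005 intake: 0.3500×12.05 + 0.1300×22.29 + 0.2300×39.06 + 0.1300×90.91 + 0.0500×169.32 + 0.0800×227.62 + 0.0300×323.53 = 64.2987 per 100,000.
Ratio = 74.1185 ÷ 64.2987 = 1.15272.

1.153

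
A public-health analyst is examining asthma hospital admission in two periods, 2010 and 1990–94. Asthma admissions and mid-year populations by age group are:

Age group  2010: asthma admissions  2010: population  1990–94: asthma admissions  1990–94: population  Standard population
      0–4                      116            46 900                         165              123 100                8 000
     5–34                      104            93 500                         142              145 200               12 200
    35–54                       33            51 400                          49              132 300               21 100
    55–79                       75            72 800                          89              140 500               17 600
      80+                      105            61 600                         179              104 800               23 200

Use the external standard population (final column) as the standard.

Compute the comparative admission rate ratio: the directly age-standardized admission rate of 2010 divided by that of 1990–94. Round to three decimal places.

1.287

Age-specific rates per 10 000 for 2010: 24.73, 11.12, 6.42, 10.30, 17.05.
For 1990–94: 13.40, 9.78, 3.70, 6.33, 17.08.
Standard total = 82 100; weights = 0.0974, 0.1486, 0.2570, 0.2144, 0.2826.
2010: 0.0974×24.73 + 0.1486×11.12 + 0.2570×6.42 + 0.2144×10.30 + 0.2826×17.05 = 12.7382 per 10 000.
1990–94: 0.0974×13.40 + 0.1486×9.78 + 0.2570×3.70 + 0.2144×6.33 + 0.2826×17.08 = 9.8957 per 10 000.
Ratio = 12.7382 ÷ 9.8957 = 1.28725.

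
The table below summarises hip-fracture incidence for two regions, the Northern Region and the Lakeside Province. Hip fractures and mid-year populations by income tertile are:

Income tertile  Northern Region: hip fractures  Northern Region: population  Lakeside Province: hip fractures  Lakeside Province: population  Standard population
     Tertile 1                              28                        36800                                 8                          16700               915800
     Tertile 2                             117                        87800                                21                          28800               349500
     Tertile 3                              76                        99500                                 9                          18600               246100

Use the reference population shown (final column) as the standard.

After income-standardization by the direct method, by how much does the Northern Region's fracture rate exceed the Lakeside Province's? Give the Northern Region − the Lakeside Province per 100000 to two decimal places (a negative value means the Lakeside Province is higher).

Income-specific rates per 100000 for the Northern Region: 76.09, 133.26, 76.38.
For the Lakeside Province: 47.90, 72.92, 48.39.
Standard total = 1511400; weights = 0.6059, 0.2312, 0.1628.
The Northern Region: 0.6059×76.09 + 0.2312×133.26 + 0.1628×76.38 = 89.3552 per 100000.
The Lakeside Province: 0.6059×47.90 + 0.2312×72.92 + 0.1628×48.39 = 53.7668 per 100000.
Difference = 89.3552 − 53.7668 = 35.5885.

35.59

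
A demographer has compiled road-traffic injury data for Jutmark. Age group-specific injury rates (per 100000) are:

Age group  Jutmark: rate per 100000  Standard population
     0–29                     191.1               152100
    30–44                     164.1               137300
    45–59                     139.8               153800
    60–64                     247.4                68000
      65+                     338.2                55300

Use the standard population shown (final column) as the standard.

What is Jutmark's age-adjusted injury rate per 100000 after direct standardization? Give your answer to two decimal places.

Standard total = 566500; weights = 0.2685, 0.2424, 0.2715, 0.1200, 0.0976.
Standardized rate: 0.2685×191.1 + 0.2424×164.1 + 0.2715×139.8 + 0.1200×247.4 + 0.0976×338.2 = 191.7461 per 100000.

191.75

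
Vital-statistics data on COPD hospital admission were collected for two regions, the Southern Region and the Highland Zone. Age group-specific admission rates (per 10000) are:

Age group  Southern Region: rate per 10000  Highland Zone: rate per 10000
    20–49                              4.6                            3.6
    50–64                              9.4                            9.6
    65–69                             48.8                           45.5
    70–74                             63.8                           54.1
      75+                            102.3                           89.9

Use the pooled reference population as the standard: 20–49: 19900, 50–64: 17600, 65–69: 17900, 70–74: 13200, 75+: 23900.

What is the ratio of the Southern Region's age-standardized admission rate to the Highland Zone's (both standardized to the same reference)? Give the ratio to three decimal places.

Standard total = 92500; weights = 0.2151, 0.1903, 0.1935, 0.1427, 0.2584.
The Southern Region: 0.2151×4.6 + 0.1903×9.4 + 0.1935×48.8 + 0.1427×63.8 + 0.2584×102.3 = 47.7582 per 10000.
The Highland Zone: 0.2151×3.6 + 0.1903×9.6 + 0.1935×45.5 + 0.1427×54.1 + 0.2584×89.9 = 42.3544 per 10000.
Ratio = 47.7582 ÷ 42.3544 = 1.12759.

1.128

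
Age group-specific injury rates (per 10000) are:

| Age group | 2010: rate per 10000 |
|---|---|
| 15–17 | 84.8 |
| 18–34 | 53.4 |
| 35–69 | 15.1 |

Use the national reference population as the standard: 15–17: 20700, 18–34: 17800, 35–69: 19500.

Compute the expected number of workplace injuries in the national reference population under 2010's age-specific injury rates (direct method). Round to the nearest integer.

Expected workplace injuries = Σ (standard pop × age-specific rate ÷ 10000)
= 20700×84.8/10000 + 17800×53.4/10000 + 19500×15.1/10000
= 175.54 + 95.05 + 29.45 = 300.03.

300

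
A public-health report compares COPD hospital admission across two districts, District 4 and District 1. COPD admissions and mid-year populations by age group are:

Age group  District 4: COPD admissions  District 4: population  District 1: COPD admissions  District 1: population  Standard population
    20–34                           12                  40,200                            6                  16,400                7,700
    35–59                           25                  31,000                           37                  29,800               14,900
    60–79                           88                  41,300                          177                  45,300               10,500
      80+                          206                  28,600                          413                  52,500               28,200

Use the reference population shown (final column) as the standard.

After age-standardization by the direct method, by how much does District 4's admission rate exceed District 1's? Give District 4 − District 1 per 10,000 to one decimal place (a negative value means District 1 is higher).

-7.2

Age-specific rates per 10,000 for District 4: 2.99, 8.06, 21.31, 72.03.
For District 1: 3.66, 12.42, 39.07, 78.67.
Standard total = 61,300; weights = 0.1256, 0.2431, 0.1713, 0.4600.
District 4: 0.1256×2.99 + 0.2431×8.06 + 0.1713×21.31 + 0.4600×72.03 = 39.1201 per 10,000.
District 1: 0.1256×3.66 + 0.2431×12.42 + 0.1713×39.07 + 0.4600×78.67 = 46.3595 per 10,000.
Difference = 39.1201 − 46.3595 = -7.2393.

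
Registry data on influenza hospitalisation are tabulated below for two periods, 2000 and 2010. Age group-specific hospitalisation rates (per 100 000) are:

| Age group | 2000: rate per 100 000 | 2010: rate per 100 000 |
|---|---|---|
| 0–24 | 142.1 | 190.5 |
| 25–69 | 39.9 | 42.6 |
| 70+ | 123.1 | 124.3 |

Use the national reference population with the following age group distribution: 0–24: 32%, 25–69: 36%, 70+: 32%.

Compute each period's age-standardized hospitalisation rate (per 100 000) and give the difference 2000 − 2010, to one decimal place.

Standard weights: 0.32, 0.36, 0.32.
2000: 0.3200×142.1 + 0.3600×39.9 + 0.3200×123.1 = 99.2280 per 100 000.
2010: 0.3200×190.5 + 0.3600×42.6 + 0.3200×124.3 = 116.0720 per 100 000.
Difference = 99.2280 − 116.0720 = -16.8440.

-16.8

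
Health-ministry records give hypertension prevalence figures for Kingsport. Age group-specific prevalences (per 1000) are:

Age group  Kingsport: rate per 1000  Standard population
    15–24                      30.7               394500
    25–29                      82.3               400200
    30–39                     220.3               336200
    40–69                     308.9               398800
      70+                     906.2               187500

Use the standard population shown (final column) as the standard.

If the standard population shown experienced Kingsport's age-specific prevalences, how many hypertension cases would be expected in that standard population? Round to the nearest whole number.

Expected hypertension cases = Σ (standard pop × age-specific rate ÷ 1000)
= 394500×30.7/1000 + 400200×82.3/1000 + 336200×220.3/1000 + 398800×308.9/1000 + 187500×906.2/1000
= 12111.15 + 32936.46 + 74064.86 + 123189.32 + 169912.50 = 412214.29.

412214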